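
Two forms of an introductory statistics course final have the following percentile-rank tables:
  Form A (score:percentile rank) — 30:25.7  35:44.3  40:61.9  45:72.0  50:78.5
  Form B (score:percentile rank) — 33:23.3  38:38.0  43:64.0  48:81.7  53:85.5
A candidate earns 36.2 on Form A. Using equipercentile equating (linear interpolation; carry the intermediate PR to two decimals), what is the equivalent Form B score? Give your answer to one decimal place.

PR of 36.2 on Form A: 44.3 + (36.2 − 35)/(40 − 35) × (61.9 − 44.3) = 48.52
On Form B, PR 48.52 falls between score 38 (PR 38.0) and 43 (PR 64.0).
Interpolate: 38 + (48.52 − 38.0)/(64.0 − 38.0) × (43 − 38) = 40.0

40.0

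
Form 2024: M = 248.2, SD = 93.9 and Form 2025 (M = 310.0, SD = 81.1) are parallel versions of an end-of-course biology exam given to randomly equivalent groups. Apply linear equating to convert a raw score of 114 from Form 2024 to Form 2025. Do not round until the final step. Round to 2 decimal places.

Linear equating: y = (SD_Y/SD_X)(x − M_X) + M_Y
y = (81.1/93.9)(114 − 248.2) + 310.0
y = 0.863685 × -134.2 + 310.0 = -115.9065 + 310.0 = 194.09

194.09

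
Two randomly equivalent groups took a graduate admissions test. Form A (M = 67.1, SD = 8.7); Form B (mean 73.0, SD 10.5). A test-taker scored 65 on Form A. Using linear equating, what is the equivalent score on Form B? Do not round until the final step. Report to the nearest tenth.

70.5

Linear equating: y = (SD_Y/SD_X)(x − M_X) + M_Y
y = (10.5/8.7)(65 − 67.1) + 73.0
y = 1.206897 × -2.1 + 73.0 = -2.5345 + 73.0 = 70.5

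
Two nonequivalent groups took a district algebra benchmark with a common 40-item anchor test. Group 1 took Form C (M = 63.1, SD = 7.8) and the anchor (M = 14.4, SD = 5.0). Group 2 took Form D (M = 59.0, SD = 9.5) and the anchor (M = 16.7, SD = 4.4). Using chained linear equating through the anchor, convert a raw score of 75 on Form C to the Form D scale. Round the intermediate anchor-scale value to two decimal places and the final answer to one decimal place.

70.5

Form C → anchor (Group 1): v = (5.0/7.8)(75 − 63.1) + 14.4 = 22.03
anchor → Form D (Group 2): y = (9.5/4.4)(22.03 − 16.7) + 59.0 = 70.5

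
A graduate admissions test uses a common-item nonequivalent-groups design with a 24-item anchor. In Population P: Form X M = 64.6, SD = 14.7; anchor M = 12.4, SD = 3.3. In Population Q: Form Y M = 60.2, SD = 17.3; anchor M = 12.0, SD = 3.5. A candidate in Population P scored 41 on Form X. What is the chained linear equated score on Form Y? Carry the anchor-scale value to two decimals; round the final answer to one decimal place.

36.0

Form X → anchor (Population P): v = (3.3/14.7)(41 − 64.6) + 12.4 = 7.10
anchor → Form Y (Population Q): y = (17.3/3.5)(7.10 − 12.0) + 60.2 = 36.0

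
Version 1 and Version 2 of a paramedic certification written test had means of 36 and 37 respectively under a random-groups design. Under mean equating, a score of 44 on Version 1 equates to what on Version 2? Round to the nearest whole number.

Mean equating: y = x + (M_Y − M_X) = 44 + (37 − 36) = 45

45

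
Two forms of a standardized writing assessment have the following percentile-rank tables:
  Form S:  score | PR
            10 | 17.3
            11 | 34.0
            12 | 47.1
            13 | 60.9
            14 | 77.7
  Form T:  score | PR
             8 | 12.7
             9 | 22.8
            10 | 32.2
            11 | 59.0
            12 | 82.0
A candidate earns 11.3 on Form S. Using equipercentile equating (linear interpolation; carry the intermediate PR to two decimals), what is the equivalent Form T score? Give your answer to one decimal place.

10.2

PR of 11.3 on Form S: 34.0 + (11.3 − 11)/(12 − 11) × (47.1 − 34.0) = 37.93
On Form T, PR 37.93 falls between score 10 (PR 32.2) and 11 (PR 59.0).
Interpolate: 10 + (37.93 − 32.2)/(59.0 − 32.2) × (11 − 10) = 10.2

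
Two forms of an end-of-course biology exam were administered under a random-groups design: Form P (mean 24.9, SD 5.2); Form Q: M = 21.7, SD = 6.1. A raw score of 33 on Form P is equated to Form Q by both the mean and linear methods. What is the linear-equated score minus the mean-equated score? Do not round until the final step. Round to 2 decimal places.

1.40

Mean-equated: 33 + (21.7 − 24.9) = 29.80
Linear-equated: (6.1/5.2)(33 − 24.9) + 21.7 = 31.202
Difference = 31.202 − 29.80 = 1.40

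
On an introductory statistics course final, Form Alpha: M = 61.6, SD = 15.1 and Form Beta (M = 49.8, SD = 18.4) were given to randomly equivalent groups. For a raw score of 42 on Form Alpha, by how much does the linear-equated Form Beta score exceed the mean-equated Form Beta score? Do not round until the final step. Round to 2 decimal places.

Mean-equated: 42 + (49.8 − 61.6) = 30.20
Linear-equated: (18.4/15.1)(42 − 61.6) + 49.8 = 25.917
Difference = 25.917 − 30.20 = -4.28

-4.28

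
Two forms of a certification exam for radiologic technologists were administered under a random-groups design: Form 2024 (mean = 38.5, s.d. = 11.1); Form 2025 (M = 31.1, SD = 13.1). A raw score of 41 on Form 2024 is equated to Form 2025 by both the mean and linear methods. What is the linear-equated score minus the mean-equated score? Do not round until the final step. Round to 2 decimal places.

Mean-equated: 41 + (31.1 − 38.5) = 33.60
Linear-equated: (13.1/11.1)(41 − 38.5) + 31.1 = 34.050
Difference = 34.050 − 33.60 = 0.45

0.45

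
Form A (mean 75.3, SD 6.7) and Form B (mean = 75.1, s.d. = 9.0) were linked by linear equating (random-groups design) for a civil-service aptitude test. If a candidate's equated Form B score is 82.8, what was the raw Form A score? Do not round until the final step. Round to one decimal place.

Invert y = (SD_Y/SD_X)(x − M_X) + M_Y:
x = (SD_X/SD_Y)(y − M_Y) + M_X = (6.7/9.0)(82.8 − 75.1) + 75.3
x = 0.744444 × 7.700 + 75.3 = 81.0

81.0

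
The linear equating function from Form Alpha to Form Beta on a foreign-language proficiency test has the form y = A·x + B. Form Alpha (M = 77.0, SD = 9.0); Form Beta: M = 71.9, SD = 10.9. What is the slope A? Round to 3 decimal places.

1.211

A = SD_Y / SD_X = 10.9 / 9.0 = 1.211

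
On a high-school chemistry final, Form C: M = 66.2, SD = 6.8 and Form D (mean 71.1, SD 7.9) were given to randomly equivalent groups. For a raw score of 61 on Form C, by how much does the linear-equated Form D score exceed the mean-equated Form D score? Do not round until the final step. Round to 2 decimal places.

Mean-equated: 61 + (71.1 − 66.2) = 65.90
Linear-equated: (7.9/6.8)(61 − 66.2) + 71.1 = 65.059
Difference = 65.059 − 65.90 = -0.84

-0.84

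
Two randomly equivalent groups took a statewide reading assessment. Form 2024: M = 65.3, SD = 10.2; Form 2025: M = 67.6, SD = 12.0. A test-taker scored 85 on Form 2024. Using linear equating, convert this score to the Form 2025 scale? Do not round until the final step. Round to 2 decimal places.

90.78

Linear equating: y = (SD_Y/SD_X)(x − M_X) + M_Y
y = (12.0/10.2)(85 − 65.3) + 67.6
y = 1.176471 × 19.7 + 67.6 = 23.1765 + 67.6 = 90.78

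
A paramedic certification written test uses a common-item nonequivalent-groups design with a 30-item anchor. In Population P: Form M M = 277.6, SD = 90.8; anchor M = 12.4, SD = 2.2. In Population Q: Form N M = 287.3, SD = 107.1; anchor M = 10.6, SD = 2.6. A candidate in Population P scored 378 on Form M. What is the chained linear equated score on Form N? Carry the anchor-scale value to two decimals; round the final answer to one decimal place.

Form M → anchor (Population P): v = (2.2/90.8)(378 − 277.6) + 12.4 = 14.83
anchor → Form N (Population Q): y = (107.1/2.6)(14.83 − 10.6) + 287.3 = 461.5

461.5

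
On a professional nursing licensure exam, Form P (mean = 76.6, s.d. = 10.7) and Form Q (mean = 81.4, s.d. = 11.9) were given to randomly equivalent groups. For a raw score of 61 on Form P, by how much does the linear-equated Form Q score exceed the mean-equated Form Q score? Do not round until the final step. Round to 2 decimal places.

-1.75

Mean-equated: 61 + (81.4 − 76.6) = 65.80
Linear-equated: (11.9/10.7)(61 − 76.6) + 81.4 = 64.050
Difference = 64.050 − 65.80 = -1.75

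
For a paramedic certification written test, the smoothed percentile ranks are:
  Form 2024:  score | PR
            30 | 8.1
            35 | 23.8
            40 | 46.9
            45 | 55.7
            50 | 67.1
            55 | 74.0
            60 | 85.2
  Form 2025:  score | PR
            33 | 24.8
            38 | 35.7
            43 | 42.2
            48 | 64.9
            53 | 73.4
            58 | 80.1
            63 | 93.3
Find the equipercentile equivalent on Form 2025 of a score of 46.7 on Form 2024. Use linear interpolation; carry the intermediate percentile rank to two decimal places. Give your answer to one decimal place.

PR of 46.7 on Form 2024: 55.7 + (46.7 − 45)/(50 − 45) × (67.1 − 55.7) = 59.58
On Form 2025, PR 59.58 falls between score 43 (PR 42.2) and 48 (PR 64.9).
Interpolate: 43 + (59.58 − 42.2)/(64.9 − 42.2) × (48 − 43) = 46.8

46.8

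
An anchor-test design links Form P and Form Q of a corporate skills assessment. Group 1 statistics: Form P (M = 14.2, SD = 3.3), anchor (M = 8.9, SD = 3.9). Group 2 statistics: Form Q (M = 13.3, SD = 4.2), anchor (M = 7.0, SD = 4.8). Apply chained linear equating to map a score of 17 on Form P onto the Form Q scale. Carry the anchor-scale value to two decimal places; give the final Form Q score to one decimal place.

17.9

Form P → anchor (Group 1): v = (3.9/3.3)(17 − 14.2) + 8.9 = 12.21
anchor → Form Q (Group 2): y = (4.2/4.8)(12.21 − 7.0) + 13.3 = 17.9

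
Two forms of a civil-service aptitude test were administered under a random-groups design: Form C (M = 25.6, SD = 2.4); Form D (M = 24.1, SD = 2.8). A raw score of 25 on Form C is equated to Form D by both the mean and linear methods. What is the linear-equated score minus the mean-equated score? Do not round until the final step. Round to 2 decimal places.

-0.10

Mean-equated: 25 + (24.1 − 25.6) = 23.50
Linear-equated: (2.8/2.4)(25 − 25.6) + 24.1 = 23.400
Difference = 23.400 − 23.50 = -0.10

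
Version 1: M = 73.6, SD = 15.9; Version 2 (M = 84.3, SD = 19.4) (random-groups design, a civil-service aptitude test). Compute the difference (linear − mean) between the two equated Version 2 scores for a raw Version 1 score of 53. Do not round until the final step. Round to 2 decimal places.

-4.53

Mean-equated: 53 + (84.3 − 73.6) = 63.70
Linear-equated: (19.4/15.9)(53 − 73.6) + 84.3 = 59.165
Difference = 59.165 − 63.70 = -4.53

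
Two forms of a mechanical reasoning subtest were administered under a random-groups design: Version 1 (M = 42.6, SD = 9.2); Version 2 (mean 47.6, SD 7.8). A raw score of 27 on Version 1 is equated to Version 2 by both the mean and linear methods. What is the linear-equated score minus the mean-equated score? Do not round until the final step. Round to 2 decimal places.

Mean-equated: 27 + (47.6 − 42.6) = 32.00
Linear-equated: (7.8/9.2)(27 − 42.6) + 47.6 = 34.374
Difference = 34.374 − 32.00 = 2.37

2.37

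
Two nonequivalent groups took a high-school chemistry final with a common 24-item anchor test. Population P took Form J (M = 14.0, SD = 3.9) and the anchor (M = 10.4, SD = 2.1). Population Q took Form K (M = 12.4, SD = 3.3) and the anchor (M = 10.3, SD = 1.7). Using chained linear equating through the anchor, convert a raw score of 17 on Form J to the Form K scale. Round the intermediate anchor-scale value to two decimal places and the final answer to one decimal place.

Form J → anchor (Population P): v = (2.1/3.9)(17 − 14.0) + 10.4 = 12.02
anchor → Form K (Population Q): y = (3.3/1.7)(12.02 − 10.3) + 12.4 = 15.7

15.7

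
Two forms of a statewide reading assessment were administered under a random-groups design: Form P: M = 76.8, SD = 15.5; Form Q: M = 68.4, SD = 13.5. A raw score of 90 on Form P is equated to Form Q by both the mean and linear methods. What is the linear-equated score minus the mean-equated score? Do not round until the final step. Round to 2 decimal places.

-1.70

Mean-equated: 90 + (68.4 − 76.8) = 81.60
Linear-equated: (13.5/15.5)(90 − 76.8) + 68.4 = 79.897
Difference = 79.897 − 81.60 = -1.70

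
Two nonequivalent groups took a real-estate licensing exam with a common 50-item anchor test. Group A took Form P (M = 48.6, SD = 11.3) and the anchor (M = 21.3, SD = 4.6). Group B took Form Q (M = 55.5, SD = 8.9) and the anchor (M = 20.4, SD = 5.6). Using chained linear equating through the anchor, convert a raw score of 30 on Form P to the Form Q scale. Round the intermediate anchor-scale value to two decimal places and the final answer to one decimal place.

44.9

Form P → anchor (Group A): v = (4.6/11.3)(30 − 48.6) + 21.3 = 13.73
anchor → Form Q (Group B): y = (8.9/5.6)(13.73 − 20.4) + 55.5 = 44.9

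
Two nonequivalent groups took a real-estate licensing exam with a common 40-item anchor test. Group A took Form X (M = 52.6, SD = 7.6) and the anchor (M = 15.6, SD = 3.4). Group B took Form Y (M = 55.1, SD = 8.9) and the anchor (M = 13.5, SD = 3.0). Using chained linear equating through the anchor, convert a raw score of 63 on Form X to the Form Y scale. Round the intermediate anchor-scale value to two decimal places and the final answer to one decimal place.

Form X → anchor (Group A): v = (3.4/7.6)(63 − 52.6) + 15.6 = 20.25
anchor → Form Y (Group B): y = (8.9/3.0)(20.25 − 13.5) + 55.1 = 75.1

75.1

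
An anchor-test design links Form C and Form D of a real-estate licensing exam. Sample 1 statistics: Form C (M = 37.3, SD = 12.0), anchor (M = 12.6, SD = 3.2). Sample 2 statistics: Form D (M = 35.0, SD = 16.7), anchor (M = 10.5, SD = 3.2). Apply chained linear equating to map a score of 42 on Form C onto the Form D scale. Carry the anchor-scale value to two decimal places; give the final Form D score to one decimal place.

Form C → anchor (Sample 1): v = (3.2/12.0)(42 − 37.3) + 12.6 = 13.85
anchor → Form D (Sample 2): y = (16.7/3.2)(13.85 − 10.5) + 35.0 = 52.5

52.5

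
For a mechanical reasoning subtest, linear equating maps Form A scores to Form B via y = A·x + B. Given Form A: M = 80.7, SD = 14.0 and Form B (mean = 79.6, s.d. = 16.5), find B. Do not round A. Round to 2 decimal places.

-15.51

A = SD_Y / SD_X = 16.5 / 14.0 = 1.178571
B = M_Y − A·M_X = 79.6 − 1.178571 × 80.7 = -15.51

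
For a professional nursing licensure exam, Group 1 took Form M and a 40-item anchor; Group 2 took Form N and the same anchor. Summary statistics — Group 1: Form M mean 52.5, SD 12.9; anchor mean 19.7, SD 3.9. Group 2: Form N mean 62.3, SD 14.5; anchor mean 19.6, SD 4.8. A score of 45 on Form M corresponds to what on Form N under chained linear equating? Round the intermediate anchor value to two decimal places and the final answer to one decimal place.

55.7

Form M → anchor (Group 1): v = (3.9/12.9)(45 − 52.5) + 19.7 = 17.43
anchor → Form N (Group 2): y = (14.5/4.8)(17.43 − 19.6) + 62.3 = 55.7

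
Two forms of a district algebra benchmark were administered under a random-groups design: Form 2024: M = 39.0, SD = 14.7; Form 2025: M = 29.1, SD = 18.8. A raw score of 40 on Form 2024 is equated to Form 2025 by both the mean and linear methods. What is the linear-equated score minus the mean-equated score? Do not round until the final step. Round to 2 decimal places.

0.28

Mean-equated: 40 + (29.1 − 39.0) = 30.10
Linear-equated: (18.8/14.7)(40 − 39.0) + 29.1 = 30.379
Difference = 30.379 − 30.10 = 0.28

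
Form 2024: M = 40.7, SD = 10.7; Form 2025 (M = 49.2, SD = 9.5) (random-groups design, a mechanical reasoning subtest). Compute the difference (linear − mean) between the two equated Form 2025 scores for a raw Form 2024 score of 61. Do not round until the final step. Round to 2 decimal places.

Mean-equated: 61 + (49.2 − 40.7) = 69.50
Linear-equated: (9.5/10.7)(61 − 40.7) + 49.2 = 67.223
Difference = 67.223 − 69.50 = -2.28

-2.28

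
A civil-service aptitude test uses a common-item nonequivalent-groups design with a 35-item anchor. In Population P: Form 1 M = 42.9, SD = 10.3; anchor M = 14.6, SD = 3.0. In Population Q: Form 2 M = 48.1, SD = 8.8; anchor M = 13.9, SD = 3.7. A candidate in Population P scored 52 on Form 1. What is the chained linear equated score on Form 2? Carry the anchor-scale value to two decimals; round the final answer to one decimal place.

56.1

Form 1 → anchor (Population P): v = (3.0/10.3)(52 − 42.9) + 14.6 = 17.25
anchor → Form 2 (Population Q): y = (8.8/3.7)(17.25 − 13.9) + 48.1 = 56.1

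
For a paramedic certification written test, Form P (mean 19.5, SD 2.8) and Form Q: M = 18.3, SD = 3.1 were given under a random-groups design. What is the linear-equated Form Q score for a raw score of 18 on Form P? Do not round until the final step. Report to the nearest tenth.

Linear equating: y = (SD_Y/SD_X)(x − M_X) + M_Y
y = (3.1/2.8)(18 − 19.5) + 18.3
y = 1.107143 × -1.5 + 18.3 = -1.6607 + 18.3 = 16.6

16.6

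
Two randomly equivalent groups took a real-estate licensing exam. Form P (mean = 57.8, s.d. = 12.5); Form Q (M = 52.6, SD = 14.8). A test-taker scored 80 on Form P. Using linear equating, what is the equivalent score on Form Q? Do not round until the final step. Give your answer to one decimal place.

78.9

Linear equating: y = (SD_Y/SD_X)(x − M_X) + M_Y
y = (14.8/12.5)(80 − 57.8) + 52.6
y = 1.184000 × 22.2 + 52.6 = 26.2848 + 52.6 = 78.9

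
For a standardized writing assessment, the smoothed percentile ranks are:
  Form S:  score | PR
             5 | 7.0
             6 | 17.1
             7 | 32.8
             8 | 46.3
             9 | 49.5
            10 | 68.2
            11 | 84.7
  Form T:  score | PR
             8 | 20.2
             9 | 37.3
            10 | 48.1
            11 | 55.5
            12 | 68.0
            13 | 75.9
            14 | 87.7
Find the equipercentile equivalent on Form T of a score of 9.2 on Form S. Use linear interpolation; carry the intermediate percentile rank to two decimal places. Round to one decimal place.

PR of 9.2 on Form S: 49.5 + (9.2 − 9)/(10 − 9) × (68.2 − 49.5) = 53.24
On Form T, PR 53.24 falls between score 10 (PR 48.1) and 11 (PR 55.5).
Interpolate: 10 + (53.24 − 48.1)/(55.5 − 48.1) × (11 − 10) = 10.7

10.7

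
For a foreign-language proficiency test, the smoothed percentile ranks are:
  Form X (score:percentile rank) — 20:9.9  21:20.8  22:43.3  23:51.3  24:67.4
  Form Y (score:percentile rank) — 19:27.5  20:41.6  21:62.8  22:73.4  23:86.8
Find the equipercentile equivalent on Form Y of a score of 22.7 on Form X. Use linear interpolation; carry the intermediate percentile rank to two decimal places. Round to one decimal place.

20.3

PR of 22.7 on Form X: 43.3 + (22.7 − 22)/(23 − 22) × (51.3 − 43.3) = 48.90
On Form Y, PR 48.90 falls between score 20 (PR 41.6) and 21 (PR 62.8).
Interpolate: 20 + (48.90 − 41.6)/(62.8 − 41.6) × (21 − 20) = 20.3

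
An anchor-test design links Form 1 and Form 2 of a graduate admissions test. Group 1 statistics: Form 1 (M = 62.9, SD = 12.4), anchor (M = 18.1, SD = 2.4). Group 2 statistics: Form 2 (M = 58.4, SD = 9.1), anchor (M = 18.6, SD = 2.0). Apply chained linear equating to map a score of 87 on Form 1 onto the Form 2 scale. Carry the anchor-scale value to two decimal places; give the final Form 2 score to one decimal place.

77.3

Form 1 → anchor (Group 1): v = (2.4/12.4)(87 − 62.9) + 18.1 = 22.76
anchor → Form 2 (Group 2): y = (9.1/2.0)(22.76 − 18.6) + 58.4 = 77.3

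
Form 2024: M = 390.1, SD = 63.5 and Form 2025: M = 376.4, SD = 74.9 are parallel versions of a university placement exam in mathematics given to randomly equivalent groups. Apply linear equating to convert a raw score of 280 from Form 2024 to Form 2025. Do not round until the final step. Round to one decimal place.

246.5

Linear equating: y = (SD_Y/SD_X)(x − M_X) + M_Y
y = (74.9/63.5)(280 − 390.1) + 376.4
y = 1.179528 × -110.1 + 376.4 = -129.8660 + 376.4 = 246.5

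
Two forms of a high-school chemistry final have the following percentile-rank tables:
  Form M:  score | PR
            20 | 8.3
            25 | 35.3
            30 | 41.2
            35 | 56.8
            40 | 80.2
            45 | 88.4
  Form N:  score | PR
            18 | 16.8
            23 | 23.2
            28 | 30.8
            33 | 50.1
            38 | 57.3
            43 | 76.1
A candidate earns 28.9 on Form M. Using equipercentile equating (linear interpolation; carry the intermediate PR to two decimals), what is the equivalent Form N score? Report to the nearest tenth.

PR of 28.9 on Form M: 35.3 + (28.9 − 25)/(30 − 25) × (41.2 − 35.3) = 39.90
On Form N, PR 39.90 falls between score 28 (PR 30.8) and 33 (PR 50.1).
Interpolate: 28 + (39.90 − 30.8)/(50.1 − 30.8) × (33 − 28) = 30.4

30.4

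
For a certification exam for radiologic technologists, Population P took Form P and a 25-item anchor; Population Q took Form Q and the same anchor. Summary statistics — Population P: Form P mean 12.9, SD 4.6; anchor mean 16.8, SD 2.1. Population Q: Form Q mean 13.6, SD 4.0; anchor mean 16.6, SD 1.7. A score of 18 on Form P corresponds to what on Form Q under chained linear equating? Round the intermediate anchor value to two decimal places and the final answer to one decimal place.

19.6

Form P → anchor (Population P): v = (2.1/4.6)(18 − 12.9) + 16.8 = 19.13
anchor → Form Q (Population Q): y = (4.0/1.7)(19.13 − 16.6) + 13.6 = 19.6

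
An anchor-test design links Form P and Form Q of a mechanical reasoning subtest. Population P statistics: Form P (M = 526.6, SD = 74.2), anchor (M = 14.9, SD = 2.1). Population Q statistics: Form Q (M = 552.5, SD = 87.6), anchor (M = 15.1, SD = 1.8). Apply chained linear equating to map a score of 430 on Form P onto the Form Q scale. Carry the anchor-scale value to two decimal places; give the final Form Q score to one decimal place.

409.9

Form P → anchor (Population P): v = (2.1/74.2)(430 − 526.6) + 14.9 = 12.17
anchor → Form Q (Population Q): y = (87.6/1.8)(12.17 − 15.1) + 552.5 = 409.9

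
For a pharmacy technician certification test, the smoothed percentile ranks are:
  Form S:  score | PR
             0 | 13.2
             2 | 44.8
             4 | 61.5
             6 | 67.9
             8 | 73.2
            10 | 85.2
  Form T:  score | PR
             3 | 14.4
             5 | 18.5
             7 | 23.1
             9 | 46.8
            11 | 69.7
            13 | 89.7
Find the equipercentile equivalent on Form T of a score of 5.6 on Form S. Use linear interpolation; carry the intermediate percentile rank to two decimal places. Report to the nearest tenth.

PR of 5.6 on Form S: 61.5 + (5.6 − 4)/(6 − 4) × (67.9 − 61.5) = 66.62
On Form T, PR 66.62 falls between score 9 (PR 46.8) and 11 (PR 69.7).
Interpolate: 9 + (66.62 − 46.8)/(69.7 − 46.8) × (11 − 9) = 10.7

10.7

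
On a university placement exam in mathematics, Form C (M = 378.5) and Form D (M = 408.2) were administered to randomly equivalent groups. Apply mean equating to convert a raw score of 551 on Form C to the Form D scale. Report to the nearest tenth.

Mean equating: y = x + (M_Y − M_X) = 551 + (408.2 − 378.5) = 580.7

580.7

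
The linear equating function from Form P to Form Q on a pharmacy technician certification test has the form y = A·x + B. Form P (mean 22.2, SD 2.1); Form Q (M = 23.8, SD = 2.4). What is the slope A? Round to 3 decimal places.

1.143

A = SD_Y / SD_X = 2.4 / 2.1 = 1.143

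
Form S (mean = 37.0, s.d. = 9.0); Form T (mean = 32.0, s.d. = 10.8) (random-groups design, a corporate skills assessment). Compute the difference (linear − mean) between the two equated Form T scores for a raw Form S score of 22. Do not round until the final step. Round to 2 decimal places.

Mean-equated: 22 + (32.0 − 37.0) = 17.00
Linear-equated: (10.8/9.0)(22 − 37.0) + 32.0 = 14.000
Difference = 14.000 − 17.00 = -3.00

-3.00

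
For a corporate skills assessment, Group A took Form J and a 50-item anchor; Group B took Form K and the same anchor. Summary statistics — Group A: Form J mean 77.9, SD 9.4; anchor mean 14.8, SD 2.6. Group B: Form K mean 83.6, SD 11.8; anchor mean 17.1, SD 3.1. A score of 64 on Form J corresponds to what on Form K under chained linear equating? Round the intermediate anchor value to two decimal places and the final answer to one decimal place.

Form J → anchor (Group A): v = (2.6/9.4)(64 − 77.9) + 14.8 = 10.96
anchor → Form K (Group B): y = (11.8/3.1)(10.96 − 17.1) + 83.6 = 60.2

60.2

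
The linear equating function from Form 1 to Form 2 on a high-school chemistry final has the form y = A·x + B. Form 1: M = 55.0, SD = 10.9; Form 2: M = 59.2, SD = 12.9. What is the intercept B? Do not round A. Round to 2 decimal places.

-5.89

A = SD_Y / SD_X = 12.9 / 10.9 = 1.183486
B = M_Y − A·M_X = 59.2 − 1.183486 × 55.0 = -5.89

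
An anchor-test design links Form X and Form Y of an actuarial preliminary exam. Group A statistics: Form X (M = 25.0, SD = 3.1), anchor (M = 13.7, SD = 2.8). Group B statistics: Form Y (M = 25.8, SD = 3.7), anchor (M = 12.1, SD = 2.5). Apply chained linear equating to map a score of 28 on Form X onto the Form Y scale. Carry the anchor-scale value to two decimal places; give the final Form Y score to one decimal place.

Form X → anchor (Group A): v = (2.8/3.1)(28 − 25.0) + 13.7 = 16.41
anchor → Form Y (Group B): y = (3.7/2.5)(16.41 − 12.1) + 25.8 = 32.2

32.2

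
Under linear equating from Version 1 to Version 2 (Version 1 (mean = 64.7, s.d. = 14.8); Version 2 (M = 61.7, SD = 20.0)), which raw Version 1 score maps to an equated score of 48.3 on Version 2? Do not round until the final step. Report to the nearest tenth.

54.8

Invert y = (SD_Y/SD_X)(x − M_X) + M_Y:
x = (SD_X/SD_Y)(y − M_Y) + M_X = (14.8/20.0)(48.3 − 61.7) + 64.7
x = 0.740000 × -13.400 + 64.7 = 54.8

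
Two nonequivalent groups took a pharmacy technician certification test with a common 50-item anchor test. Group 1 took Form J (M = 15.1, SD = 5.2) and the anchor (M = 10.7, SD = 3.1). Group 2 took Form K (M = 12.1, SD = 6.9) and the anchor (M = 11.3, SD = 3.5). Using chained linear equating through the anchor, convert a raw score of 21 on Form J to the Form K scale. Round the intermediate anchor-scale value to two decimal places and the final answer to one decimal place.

17.9

Form J → anchor (Group 1): v = (3.1/5.2)(21 − 15.1) + 10.7 = 14.22
anchor → Form K (Group 2): y = (6.9/3.5)(14.22 − 11.3) + 12.1 = 17.9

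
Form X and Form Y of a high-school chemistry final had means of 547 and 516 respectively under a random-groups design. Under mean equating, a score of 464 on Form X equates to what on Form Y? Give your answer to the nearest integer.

433

Mean equating: y = x + (M_Y − M_X) = 464 + (516 − 547) = 433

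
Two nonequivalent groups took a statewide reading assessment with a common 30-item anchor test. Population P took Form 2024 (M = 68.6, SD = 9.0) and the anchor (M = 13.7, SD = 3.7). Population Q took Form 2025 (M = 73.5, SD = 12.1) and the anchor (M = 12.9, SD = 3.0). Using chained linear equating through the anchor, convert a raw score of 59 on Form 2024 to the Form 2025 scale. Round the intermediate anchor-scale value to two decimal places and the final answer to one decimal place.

Form 2024 → anchor (Population P): v = (3.7/9.0)(59 − 68.6) + 13.7 = 9.75
anchor → Form 2025 (Population Q): y = (12.1/3.0)(9.75 − 12.9) + 73.5 = 60.8

60.8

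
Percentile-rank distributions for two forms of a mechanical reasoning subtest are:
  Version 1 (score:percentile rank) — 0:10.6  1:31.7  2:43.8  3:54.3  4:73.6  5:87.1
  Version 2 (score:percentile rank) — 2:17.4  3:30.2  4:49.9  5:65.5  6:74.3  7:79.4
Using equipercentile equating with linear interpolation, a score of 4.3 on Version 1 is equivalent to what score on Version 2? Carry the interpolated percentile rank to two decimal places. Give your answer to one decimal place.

6.7

PR of 4.3 on Version 1: 73.6 + (4.3 − 4)/(5 − 4) × (87.1 − 73.6) = 77.65
On Version 2, PR 77.65 falls between score 6 (PR 74.3) and 7 (PR 79.4).
Interpolate: 6 + (77.65 − 74.3)/(79.4 − 74.3) × (7 − 6) = 6.7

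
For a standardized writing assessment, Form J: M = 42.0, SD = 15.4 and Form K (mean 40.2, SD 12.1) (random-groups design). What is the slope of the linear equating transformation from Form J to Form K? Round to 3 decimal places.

A = SD_Y / SD_X = 12.1 / 15.4 = 0.786

0.786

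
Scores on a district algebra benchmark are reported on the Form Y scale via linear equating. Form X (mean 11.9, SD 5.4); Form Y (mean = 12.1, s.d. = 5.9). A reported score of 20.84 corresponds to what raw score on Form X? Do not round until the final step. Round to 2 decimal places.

Invert y = (SD_Y/SD_X)(x − M_X) + M_Y:
x = (SD_X/SD_Y)(y − M_Y) + M_X = (5.4/5.9)(20.84 − 12.1) + 11.9
x = 0.915254 × 8.740 + 11.9 = 19.90

19.90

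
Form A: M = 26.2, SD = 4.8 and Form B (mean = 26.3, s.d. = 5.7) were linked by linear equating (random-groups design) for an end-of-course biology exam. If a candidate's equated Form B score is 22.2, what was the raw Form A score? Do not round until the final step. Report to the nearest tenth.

Invert y = (SD_Y/SD_X)(x − M_X) + M_Y:
x = (SD_X/SD_Y)(y − M_Y) + M_X = (4.8/5.7)(22.2 − 26.3) + 26.2
x = 0.842105 × -4.100 + 26.2 = 22.7

22.7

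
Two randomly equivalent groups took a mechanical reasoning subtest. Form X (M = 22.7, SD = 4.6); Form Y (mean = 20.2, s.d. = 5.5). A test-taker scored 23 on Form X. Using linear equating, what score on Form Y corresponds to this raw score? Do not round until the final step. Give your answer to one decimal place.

Linear equating: y = (SD_Y/SD_X)(x − M_X) + M_Y
y = (5.5/4.6)(23 − 22.7) + 20.2
y = 1.195652 × 0.3 + 20.2 = 0.3587 + 20.2 = 20.6

20.6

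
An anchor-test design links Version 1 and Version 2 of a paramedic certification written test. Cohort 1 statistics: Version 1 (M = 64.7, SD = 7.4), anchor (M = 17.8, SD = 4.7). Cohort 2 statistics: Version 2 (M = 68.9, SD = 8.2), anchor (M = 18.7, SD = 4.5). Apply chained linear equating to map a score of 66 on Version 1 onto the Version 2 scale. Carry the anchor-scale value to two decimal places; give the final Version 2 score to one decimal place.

68.8

Version 1 → anchor (Cohort 1): v = (4.7/7.4)(66 − 64.7) + 17.8 = 18.63
anchor → Version 2 (Cohort 2): y = (8.2/4.5)(18.63 − 18.7) + 68.9 = 68.8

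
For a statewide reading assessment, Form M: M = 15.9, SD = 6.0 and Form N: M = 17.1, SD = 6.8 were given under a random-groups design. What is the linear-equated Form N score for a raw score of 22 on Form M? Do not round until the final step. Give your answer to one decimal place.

24.0

Linear equating: y = (SD_Y/SD_X)(x − M_X) + M_Y
y = (6.8/6.0)(22 − 15.9) + 17.1
y = 1.133333 × 6.1 + 17.1 = 6.9133 + 17.1 = 24.0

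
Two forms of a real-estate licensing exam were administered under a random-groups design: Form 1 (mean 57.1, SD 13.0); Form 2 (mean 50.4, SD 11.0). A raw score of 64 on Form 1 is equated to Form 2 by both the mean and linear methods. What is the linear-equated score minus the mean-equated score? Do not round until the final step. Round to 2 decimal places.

Mean-equated: 64 + (50.4 − 57.1) = 57.30
Linear-equated: (11.0/13.0)(64 − 57.1) + 50.4 = 56.238
Difference = 56.238 − 57.30 = -1.06

-1.06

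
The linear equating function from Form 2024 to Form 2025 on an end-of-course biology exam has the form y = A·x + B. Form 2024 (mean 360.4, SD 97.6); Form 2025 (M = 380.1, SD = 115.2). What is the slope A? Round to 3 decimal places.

A = SD_Y / SD_X = 115.2 / 97.6 = 1.180

1.180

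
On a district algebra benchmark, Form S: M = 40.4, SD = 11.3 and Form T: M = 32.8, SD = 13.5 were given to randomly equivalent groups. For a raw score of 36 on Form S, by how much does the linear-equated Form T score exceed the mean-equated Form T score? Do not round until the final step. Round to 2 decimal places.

Mean-equated: 36 + (32.8 − 40.4) = 28.40
Linear-equated: (13.5/11.3)(36 − 40.4) + 32.8 = 27.543
Difference = 27.543 − 28.40 = -0.86

-0.86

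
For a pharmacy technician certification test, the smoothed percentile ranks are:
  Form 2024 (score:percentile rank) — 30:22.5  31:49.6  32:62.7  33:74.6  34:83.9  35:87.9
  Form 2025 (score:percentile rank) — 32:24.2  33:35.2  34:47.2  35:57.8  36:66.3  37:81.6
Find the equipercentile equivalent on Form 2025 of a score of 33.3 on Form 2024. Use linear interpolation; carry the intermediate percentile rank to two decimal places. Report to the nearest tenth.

36.7

PR of 33.3 on Form 2024: 74.6 + (33.3 − 33)/(34 − 33) × (83.9 − 74.6) = 77.39
On Form 2025, PR 77.39 falls between score 36 (PR 66.3) and 37 (PR 81.6).
Interpolate: 36 + (77.39 − 66.3)/(81.6 − 66.3) × (37 − 36) = 36.7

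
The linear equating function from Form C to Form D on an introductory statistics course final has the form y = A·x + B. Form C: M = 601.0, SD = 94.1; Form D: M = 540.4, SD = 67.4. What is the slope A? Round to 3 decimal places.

0.716

A = SD_Y / SD_X = 67.4 / 94.1 = 0.716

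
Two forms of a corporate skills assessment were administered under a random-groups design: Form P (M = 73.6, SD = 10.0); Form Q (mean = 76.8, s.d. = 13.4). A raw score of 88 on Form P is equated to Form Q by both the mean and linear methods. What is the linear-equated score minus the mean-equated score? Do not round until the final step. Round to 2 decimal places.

Mean-equated: 88 + (76.8 − 73.6) = 91.20
Linear-equated: (13.4/10.0)(88 − 73.6) + 76.8 = 96.096
Difference = 96.096 − 91.20 = 4.90

4.90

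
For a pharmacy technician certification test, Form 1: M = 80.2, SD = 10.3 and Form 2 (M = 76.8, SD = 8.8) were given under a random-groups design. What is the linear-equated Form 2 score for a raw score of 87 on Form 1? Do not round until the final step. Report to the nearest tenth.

82.6

Linear equating: y = (SD_Y/SD_X)(x − M_X) + M_Y
y = (8.8/10.3)(87 − 80.2) + 76.8
y = 0.854369 × 6.8 + 76.8 = 5.8097 + 76.8 = 82.6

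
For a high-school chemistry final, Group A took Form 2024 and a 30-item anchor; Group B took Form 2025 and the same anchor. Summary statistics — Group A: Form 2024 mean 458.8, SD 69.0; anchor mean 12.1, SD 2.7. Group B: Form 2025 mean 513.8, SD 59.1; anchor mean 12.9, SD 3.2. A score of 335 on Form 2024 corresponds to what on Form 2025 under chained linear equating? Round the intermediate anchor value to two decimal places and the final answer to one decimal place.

409.6

Form 2024 → anchor (Group A): v = (2.7/69.0)(335 − 458.8) + 12.1 = 7.26
anchor → Form 2025 (Group B): y = (59.1/3.2)(7.26 − 12.9) + 513.8 = 409.6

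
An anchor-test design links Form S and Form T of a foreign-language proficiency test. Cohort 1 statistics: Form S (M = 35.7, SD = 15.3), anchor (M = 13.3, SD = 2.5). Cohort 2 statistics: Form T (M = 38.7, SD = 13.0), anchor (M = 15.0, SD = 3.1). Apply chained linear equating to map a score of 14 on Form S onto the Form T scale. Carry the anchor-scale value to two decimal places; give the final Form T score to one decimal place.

16.7

Form S → anchor (Cohort 1): v = (2.5/15.3)(14 − 35.7) + 13.3 = 9.75
anchor → Form T (Cohort 2): y = (13.0/3.1)(9.75 − 15.0) + 38.7 = 16.7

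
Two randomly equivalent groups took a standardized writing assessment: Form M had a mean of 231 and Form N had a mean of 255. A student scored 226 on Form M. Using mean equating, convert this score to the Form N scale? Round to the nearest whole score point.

Mean equating: y = x + (M_Y − M_X) = 226 + (255 − 231) = 250

250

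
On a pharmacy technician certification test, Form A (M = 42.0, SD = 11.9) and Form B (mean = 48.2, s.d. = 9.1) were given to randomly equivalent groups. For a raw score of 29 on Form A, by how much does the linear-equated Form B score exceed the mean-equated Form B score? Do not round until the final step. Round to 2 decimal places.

3.06

Mean-equated: 29 + (48.2 − 42.0) = 35.20
Linear-equated: (9.1/11.9)(29 − 42.0) + 48.2 = 38.259
Difference = 38.259 − 35.20 = 3.06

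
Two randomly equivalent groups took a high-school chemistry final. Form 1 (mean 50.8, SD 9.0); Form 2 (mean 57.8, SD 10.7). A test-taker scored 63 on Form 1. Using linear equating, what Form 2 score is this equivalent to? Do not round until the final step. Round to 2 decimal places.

72.30

Linear equating: y = (SD_Y/SD_X)(x − M_X) + M_Y
y = (10.7/9.0)(63 − 50.8) + 57.8
y = 1.188889 × 12.2 + 57.8 = 14.5044 + 57.8 = 72.30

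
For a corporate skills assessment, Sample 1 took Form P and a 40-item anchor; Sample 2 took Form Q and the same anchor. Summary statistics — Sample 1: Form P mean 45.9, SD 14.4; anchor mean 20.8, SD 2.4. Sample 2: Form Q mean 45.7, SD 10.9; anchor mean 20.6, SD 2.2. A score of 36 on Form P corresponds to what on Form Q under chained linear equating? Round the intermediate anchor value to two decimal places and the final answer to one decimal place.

Form P → anchor (Sample 1): v = (2.4/14.4)(36 − 45.9) + 20.8 = 19.15
anchor → Form Q (Sample 2): y = (10.9/2.2)(19.15 − 20.6) + 45.7 = 38.5

38.5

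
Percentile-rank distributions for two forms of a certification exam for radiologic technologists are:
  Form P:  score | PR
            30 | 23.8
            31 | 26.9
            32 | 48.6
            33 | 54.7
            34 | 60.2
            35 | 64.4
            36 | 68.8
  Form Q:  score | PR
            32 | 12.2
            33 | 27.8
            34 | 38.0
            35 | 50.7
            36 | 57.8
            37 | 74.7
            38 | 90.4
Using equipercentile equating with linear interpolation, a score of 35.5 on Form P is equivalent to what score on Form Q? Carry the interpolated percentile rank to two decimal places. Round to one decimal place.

36.5

PR of 35.5 on Form P: 64.4 + (35.5 − 35)/(36 − 35) × (68.8 − 64.4) = 66.60
On Form Q, PR 66.60 falls between score 36 (PR 57.8) and 37 (PR 74.7).
Interpolate: 36 + (66.60 − 57.8)/(74.7 − 57.8) × (37 − 36) = 36.5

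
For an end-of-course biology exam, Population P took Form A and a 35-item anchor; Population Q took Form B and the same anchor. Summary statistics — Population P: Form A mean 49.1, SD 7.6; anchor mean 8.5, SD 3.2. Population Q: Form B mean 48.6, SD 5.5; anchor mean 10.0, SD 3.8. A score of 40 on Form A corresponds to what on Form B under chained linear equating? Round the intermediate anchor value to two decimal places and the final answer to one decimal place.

Form A → anchor (Population P): v = (3.2/7.6)(40 − 49.1) + 8.5 = 4.67
anchor → Form B (Population Q): y = (5.5/3.8)(4.67 − 10.0) + 48.6 = 40.9

40.9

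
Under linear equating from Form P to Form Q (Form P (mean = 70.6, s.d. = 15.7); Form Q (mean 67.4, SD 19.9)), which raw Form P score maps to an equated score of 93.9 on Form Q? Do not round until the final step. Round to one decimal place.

Invert y = (SD_Y/SD_X)(x − M_X) + M_Y:
x = (SD_X/SD_Y)(y − M_Y) + M_X = (15.7/19.9)(93.9 − 67.4) + 70.6
x = 0.788945 × 26.500 + 70.6 = 91.5

91.5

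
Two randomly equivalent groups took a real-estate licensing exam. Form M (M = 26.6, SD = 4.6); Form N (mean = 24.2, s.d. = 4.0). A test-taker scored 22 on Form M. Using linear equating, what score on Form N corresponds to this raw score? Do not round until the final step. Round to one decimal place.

Linear equating: y = (SD_Y/SD_X)(x − M_X) + M_Y
y = (4.0/4.6)(22 − 26.6) + 24.2
y = 0.869565 × -4.6 + 24.2 = -4.0000 + 24.2 = 20.2

20.2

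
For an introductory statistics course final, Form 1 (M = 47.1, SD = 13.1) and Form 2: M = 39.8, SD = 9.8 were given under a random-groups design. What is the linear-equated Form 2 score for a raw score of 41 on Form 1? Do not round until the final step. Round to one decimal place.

35.2

Linear equating: y = (SD_Y/SD_X)(x − M_X) + M_Y
y = (9.8/13.1)(41 − 47.1) + 39.8
y = 0.748092 × -6.1 + 39.8 = -4.5634 + 39.8 = 35.2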